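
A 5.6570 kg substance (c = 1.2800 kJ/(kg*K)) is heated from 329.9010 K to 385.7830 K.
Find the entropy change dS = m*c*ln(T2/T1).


T2/T1 = 1.1694
ln(T2/T1) = 0.1565
dS = 5.6570 * 1.2800 * 0.1565 = 1.1331 kJ/K

1.1331 kJ/K


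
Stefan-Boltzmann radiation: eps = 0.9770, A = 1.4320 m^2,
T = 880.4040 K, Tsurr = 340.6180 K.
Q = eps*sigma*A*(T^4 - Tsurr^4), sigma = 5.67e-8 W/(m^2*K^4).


T^4 = 6.0080e+11
Tsurr^4 = 1.3461e+10
Q = 0.9770 * 5.67e-8 * 1.4320 * 5.8734e+11 = 46591.6081 W

46591.6081 W


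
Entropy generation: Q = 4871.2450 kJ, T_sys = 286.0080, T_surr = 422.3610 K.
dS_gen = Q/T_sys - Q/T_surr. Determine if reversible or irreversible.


dS_sys = 4871.2450/286.0080 = 17.0318 kJ/K
dS_surr = -4871.2450/422.3610 = -11.5334 kJ/K
dS_gen = 17.0318 - 11.5334 = 5.4985 kJ/K (irreversible)

dS_gen = 5.4985 kJ/K, irreversible


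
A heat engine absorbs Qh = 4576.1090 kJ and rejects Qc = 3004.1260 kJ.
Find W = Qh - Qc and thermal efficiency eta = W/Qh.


W = 4576.1090 - 3004.1260 = 1571.9830 kJ
eta = 1571.9830 / 4576.1090 = 0.3435 = 34.3520%

W = 1571.9830 kJ, eta = 34.3520%


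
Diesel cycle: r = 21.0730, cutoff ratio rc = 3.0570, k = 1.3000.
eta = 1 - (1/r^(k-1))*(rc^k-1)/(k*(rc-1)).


r^(k-1) = 2.4953
rc^k = 4.2745
eta = 0.5093 = 50.9264%

50.9264%


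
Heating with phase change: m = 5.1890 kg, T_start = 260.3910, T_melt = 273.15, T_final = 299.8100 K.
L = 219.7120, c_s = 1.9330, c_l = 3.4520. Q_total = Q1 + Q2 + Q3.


Q1 (sensible, solid) = 5.1890 * 1.9330 * 12.7590 = 127.9771 kJ
Q2 (latent) = 5.1890 * 219.7120 = 1140.0856 kJ
Q3 (sensible, liquid) = 5.1890 * 3.4520 * 26.6600 = 477.5453 kJ
Q_total = 1745.6080 kJ

1745.6080 kJ


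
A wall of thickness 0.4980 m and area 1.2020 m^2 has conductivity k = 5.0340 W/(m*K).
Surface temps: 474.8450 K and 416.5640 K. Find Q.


dT = 58.2810 K
Q = 5.0340 * 1.2020 * 58.2810 / 0.4980 = 708.1338 W

708.1338 W


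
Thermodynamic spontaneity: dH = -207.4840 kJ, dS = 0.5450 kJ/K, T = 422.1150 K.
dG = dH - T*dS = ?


T*dS = 422.1150 * 0.5450 = 230.0527 kJ
dG = -207.4840 - 230.0527 = -437.5367 kJ (spontaneous)

dG = -437.5367 kJ, spontaneous


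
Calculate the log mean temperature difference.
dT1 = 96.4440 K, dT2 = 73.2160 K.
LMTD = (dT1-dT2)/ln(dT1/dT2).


dT1/dT2 = 1.3173
ln(dT1/dT2) = 0.2755
LMTD = 23.2280 / 0.2755 = 84.2973 K

84.2973 K


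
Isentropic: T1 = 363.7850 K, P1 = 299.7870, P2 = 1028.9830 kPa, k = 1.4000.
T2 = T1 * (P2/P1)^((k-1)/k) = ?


(k-1)/k = 0.2857
(P2/P1)^exp = 1.4224
T2 = 363.7850 * 1.4224 = 517.4544 K

517.4544 K


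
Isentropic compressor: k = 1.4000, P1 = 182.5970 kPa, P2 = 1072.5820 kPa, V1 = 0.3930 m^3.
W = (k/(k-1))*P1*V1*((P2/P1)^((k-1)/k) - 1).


(k-1)/k = 0.2857
(P2/P1)^exp = 1.6584
W = 3.5000 * 182.5970 * 0.3930 * (1.6584 - 1) = 165.3718 kJ

165.3718 kJ


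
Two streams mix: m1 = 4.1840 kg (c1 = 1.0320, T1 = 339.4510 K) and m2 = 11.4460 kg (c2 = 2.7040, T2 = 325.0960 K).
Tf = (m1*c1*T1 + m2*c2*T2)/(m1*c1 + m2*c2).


num = 11527.4274
den = 35.2679
Tf = 326.8535 K

326.8535 K


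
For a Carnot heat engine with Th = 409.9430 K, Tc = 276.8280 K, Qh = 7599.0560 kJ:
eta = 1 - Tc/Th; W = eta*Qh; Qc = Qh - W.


eta = 1 - 276.8280/409.9430 = 0.3247
W = 0.3247 * 7599.0560 = 2467.5341 kJ
Qc = 7599.0560 - 2467.5341 = 5131.5219 kJ

eta = 32.4716%, W = 2467.5341 kJ, Qc = 5131.5219 kJ


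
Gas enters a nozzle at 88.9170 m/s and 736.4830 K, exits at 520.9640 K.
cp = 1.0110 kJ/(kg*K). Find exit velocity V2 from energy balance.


dT = 215.5190 K
2*cp*1000*dT = 435779.4180
V1^2 = 7906.2329
V2 = sqrt(443685.6509) = 666.0973 m/s

666.0973 m/s


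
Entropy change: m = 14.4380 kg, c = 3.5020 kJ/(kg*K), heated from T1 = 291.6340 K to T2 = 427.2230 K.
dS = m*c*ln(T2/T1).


T2/T1 = 1.4649
ln(T2/T1) = 0.3818
dS = 14.4380 * 3.5020 * 0.3818 = 19.3049 kJ/K

19.3049 kJ/K


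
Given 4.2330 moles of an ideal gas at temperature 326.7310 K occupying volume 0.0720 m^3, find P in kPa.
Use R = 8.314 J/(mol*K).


P = nRT/V = 4.2330 * 8.314 * 326.7310 / 0.0720
= 11498.6970 / 0.0720 = 159704.1252 Pa = 159.7041 kPa

159.7041 kPa


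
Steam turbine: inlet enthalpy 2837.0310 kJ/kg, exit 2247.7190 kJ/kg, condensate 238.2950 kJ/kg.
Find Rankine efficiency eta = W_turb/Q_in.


W = 589.3120 kJ/kg
Q_in = 2598.7360 kJ/kg
eta = 0.2268 = 22.6769%

eta = 22.6769%


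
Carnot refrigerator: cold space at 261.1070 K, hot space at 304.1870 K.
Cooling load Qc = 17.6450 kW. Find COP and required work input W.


COP = 261.1070 / 43.0800 = 6.0610
W = 17.6450 / 6.0610 = 2.9112 kW

COP = 6.0610, W = 2.9112 kW


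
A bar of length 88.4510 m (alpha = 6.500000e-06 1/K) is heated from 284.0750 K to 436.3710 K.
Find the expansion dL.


dT = 152.2960 K
dL = 6.500000e-06 * 88.4510 * 152.2960 = 0.087560 m
L_final = 88.538560 m

dL = 0.087560 m


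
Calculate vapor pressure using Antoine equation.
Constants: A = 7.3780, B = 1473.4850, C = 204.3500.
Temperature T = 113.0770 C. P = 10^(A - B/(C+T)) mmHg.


C+T = 317.4270
B/(C+T) = 4.6420
log10(P) = 7.3780 - 4.6420 = 2.7360
P = 10^2.7360 = 544.5466 mmHg

544.5466 mmHg


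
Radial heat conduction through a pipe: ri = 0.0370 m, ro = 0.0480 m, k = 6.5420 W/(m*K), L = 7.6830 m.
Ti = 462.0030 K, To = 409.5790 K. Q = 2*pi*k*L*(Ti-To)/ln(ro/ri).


dT = 52.4240 K
ln(ro/ri) = 0.2603
Q = 2*pi*6.5420*7.6830*52.4240 / 0.2603 = 63607.0756 W

63607.0756 W


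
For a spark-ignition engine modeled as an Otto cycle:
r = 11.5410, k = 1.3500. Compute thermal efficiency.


r^(k-1) = 2.3539
eta = 1 - 1/2.3539 = 0.5752 = 57.5170%

57.5170%


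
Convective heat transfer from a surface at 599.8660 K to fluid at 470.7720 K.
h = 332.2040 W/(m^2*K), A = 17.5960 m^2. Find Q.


dT = 129.0940 K
Q = 332.2040 * 17.5960 * 129.0940 = 754614.0177 W

754614.0177 W


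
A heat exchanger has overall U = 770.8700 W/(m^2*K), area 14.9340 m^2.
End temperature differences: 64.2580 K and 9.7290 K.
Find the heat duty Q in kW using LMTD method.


LMTD = 28.8850 K
Q = 770.8700 * 14.9340 * 28.8850 = 332529.3376 W = 332.5293 kW

332.5293 kW


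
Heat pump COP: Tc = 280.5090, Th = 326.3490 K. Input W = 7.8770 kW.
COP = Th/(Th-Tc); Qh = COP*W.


COP = 326.3490 / 45.8400 = 7.1193
Qh = 7.1193 * 7.8770 = 56.0788 kW

COP = 7.1193, Qh = 56.0788 kW


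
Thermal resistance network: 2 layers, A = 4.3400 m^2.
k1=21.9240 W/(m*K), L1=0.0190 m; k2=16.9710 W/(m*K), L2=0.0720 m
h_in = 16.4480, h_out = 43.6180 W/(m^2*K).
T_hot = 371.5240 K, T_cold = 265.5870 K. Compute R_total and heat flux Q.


R_conv_in = 1/(16.4480*4.3400) = 0.0140
R_1 = 0.0190/(21.9240*4.3400) = 0.0002
R_2 = 0.0720/(16.9710*4.3400) = 0.0010
R_conv_out = 1/(43.6180*4.3400) = 0.0053
R_total = 0.0205 K/W
Q = 105.9370 / 0.0205 = 5175.6199 W

R_total = 0.0205 K/W, Q = 5175.6199 W


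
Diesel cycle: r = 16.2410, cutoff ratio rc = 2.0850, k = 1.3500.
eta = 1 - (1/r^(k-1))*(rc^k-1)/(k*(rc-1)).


r^(k-1) = 2.6529
rc^k = 2.6965
eta = 0.5634 = 56.3419%

56.3419%


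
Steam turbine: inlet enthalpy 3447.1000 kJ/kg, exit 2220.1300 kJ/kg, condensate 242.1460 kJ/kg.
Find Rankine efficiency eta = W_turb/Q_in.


W = 1226.9700 kJ/kg
Q_in = 3204.9540 kJ/kg
eta = 0.3828 = 38.2835%

eta = 38.2835%


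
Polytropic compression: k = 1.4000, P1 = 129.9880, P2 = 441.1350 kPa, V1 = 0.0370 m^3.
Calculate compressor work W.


(k-1)/k = 0.2857
(P2/P1)^exp = 1.4178
W = 3.5000 * 129.9880 * 0.0370 * (1.4178 - 1) = 7.0333 kJ

7.0333 kJ


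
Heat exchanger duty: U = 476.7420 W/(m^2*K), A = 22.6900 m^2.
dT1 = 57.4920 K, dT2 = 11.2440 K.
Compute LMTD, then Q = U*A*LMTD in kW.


LMTD = 28.3415 K
Q = 476.7420 * 22.6900 * 28.3415 = 306577.9873 W = 306.5780 kW

306.5780 kW


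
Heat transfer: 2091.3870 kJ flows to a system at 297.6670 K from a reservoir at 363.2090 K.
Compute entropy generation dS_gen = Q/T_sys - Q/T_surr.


dS_sys = 2091.3870/297.6670 = 7.0259 kJ/K
dS_surr = -2091.3870/363.2090 = -5.7581 kJ/K
dS_gen = 7.0259 - 5.7581 = 1.2678 kJ/K (irreversible)

dS_gen = 1.2678 kJ/K, irreversible


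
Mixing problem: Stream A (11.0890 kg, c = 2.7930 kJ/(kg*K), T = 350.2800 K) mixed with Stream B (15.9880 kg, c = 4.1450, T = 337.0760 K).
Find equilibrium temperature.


num = 33186.8382
den = 97.2418
Tf = 341.2815 K

341.2815 K


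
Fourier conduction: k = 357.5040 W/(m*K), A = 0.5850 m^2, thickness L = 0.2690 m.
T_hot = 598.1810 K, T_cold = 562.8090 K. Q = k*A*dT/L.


dT = 35.3720 K
Q = 357.5040 * 0.5850 * 35.3720 / 0.2690 = 27500.7228 W

27500.7228 W


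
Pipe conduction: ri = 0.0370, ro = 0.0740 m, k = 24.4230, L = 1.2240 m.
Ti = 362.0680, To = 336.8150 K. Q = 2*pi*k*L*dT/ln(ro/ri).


dT = 25.2530 K
ln(ro/ri) = 0.6931
Q = 2*pi*24.4230*1.2240*25.2530 / 0.6931 = 6843.0201 W

6843.0201 W


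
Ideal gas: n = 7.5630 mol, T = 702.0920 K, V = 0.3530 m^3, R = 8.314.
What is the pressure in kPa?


P = nRT/V = 7.5630 * 8.314 * 702.0920 / 0.3530
= 44146.6898 / 0.3530 = 125061.4442 Pa = 125.0614 kPa

125.0614 kPa


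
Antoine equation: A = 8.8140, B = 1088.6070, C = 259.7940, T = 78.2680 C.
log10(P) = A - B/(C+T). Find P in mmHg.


C+T = 338.0620
B/(C+T) = 3.2201
log10(P) = 8.8140 - 3.2201 = 5.5939
P = 10^5.5939 = 392518.2983 mmHg

392518.2983 mmHg


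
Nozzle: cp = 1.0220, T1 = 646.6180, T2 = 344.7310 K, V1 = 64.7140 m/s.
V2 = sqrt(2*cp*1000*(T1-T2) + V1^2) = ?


dT = 301.8870 K
2*cp*1000*dT = 617057.0280
V1^2 = 4187.9018
V2 = sqrt(621244.9298) = 788.1909 m/s

788.1909 m/s


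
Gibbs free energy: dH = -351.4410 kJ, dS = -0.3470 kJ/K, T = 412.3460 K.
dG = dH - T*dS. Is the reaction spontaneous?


T*dS = 412.3460 * -0.3470 = -143.0841 kJ
dG = -351.4410 + 143.0841 = -208.3569 kJ (spontaneous)

dG = -208.3569 kJ, spontaneous


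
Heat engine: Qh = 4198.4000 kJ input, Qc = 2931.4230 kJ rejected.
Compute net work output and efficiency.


W = 4198.4000 - 2931.4230 = 1266.9770 kJ
eta = 1266.9770 / 4198.4000 = 0.3018 = 30.1776%

W = 1266.9770 kJ, eta = 30.1776%


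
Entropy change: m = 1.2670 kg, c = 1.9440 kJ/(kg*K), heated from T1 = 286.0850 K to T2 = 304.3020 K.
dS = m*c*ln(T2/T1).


T2/T1 = 1.0637
ln(T2/T1) = 0.0617
dS = 1.2670 * 1.9440 * 0.0617 = 0.1520 kJ/K

0.1520 kJ/K


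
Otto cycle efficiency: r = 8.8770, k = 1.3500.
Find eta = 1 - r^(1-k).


r^(k-1) = 2.1473
eta = 1 - 1/2.1473 = 0.5343 = 53.4299%

53.4299%


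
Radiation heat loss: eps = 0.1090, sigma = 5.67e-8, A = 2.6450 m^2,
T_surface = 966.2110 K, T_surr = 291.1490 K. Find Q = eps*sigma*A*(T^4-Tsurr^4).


T^4 = 8.7154e+11
Tsurr^4 = 7.1856e+09
Q = 0.1090 * 5.67e-8 * 2.6450 * 8.6436e+11 = 14129.5290 W

14129.5290 W


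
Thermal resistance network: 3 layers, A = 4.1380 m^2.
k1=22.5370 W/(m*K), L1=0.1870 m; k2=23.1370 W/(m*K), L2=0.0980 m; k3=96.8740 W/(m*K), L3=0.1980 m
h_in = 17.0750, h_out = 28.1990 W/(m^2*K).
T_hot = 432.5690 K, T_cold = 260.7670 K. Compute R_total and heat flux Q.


R_conv_in = 1/(17.0750*4.1380) = 0.0142
R_1 = 0.1870/(22.5370*4.1380) = 0.0020
R_2 = 0.0980/(23.1370*4.1380) = 0.0010
R_3 = 0.1980/(96.8740*4.1380) = 0.0005
R_conv_out = 1/(28.1990*4.1380) = 0.0086
R_total = 0.0262 K/W
Q = 171.8020 / 0.0262 = 6545.9287 W

R_total = 0.0262 K/W, Q = 6545.9287 W


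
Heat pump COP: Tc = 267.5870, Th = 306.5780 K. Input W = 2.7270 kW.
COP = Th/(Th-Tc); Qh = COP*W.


COP = 306.5780 / 38.9910 = 7.8628
Qh = 7.8628 * 2.7270 = 21.4418 kW

COP = 7.8628, Qh = 21.4418 kW


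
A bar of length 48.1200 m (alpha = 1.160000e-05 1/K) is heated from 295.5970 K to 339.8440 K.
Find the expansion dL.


dT = 44.2470 K
dL = 1.160000e-05 * 48.1200 * 44.2470 = 0.024698 m
L_final = 48.144698 m

dL = 0.024698 m


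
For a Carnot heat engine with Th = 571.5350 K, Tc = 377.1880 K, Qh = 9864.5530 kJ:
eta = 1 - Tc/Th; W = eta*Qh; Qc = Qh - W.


eta = 1 - 377.1880/571.5350 = 0.3400
W = 0.3400 * 9864.5530 = 3354.3812 kJ
Qc = 9864.5530 - 3354.3812 = 6510.1718 kJ

eta = 34.0044%, W = 3354.3812 kJ, Qc = 6510.1718 kJ


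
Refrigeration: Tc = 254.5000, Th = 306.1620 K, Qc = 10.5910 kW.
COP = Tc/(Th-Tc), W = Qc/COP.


COP = 254.5000 / 51.6620 = 4.9263
W = 10.5910 / 4.9263 = 2.1499 kW

COP = 4.9263, W = 2.1499 kW


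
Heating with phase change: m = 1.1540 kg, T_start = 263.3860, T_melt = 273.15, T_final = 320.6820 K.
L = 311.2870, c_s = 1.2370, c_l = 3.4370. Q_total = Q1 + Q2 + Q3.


Q1 (sensible, solid) = 1.1540 * 1.2370 * 9.7640 = 13.9381 kJ
Q2 (latent) = 1.1540 * 311.2870 = 359.2252 kJ
Q3 (sensible, liquid) = 1.1540 * 3.4370 * 47.5320 = 188.5261 kJ
Q_total = 561.6894 kJ

561.6894 kJ


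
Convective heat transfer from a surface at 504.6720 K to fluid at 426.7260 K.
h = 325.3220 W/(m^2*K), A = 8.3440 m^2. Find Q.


dT = 77.9460 K
Q = 325.3220 * 8.3440 * 77.9460 = 211583.3856 W

211583.3856 W


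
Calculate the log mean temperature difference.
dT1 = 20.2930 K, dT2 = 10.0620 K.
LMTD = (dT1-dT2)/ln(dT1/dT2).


dT1/dT2 = 2.0168
ln(dT1/dT2) = 0.7015
LMTD = 10.2310 / 0.7015 = 14.5843 K

14.5843 K


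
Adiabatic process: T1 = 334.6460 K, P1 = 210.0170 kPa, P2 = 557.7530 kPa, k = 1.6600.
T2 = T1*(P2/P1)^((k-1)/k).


(k-1)/k = 0.3976
(P2/P1)^exp = 1.4745
T2 = 334.6460 * 1.4745 = 493.4447 K

493.4447 K


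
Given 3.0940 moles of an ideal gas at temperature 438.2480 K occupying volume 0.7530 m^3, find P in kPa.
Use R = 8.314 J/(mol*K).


P = nRT/V = 3.0940 * 8.314 * 438.2480 / 0.7530
= 11273.2794 / 0.7530 = 14971.1546 Pa = 14.9712 kPa

14.9712 kPa


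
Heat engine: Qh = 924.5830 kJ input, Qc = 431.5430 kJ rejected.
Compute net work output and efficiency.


W = 924.5830 - 431.5430 = 493.0400 kJ
eta = 493.0400 / 924.5830 = 0.5333 = 53.3257%

W = 493.0400 kJ, eta = 53.3257%


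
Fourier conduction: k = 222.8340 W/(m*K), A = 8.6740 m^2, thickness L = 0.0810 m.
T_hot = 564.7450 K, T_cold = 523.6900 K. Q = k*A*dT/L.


dT = 41.0550 K
Q = 222.8340 * 8.6740 * 41.0550 / 0.0810 = 979674.7429 W

979674.7429 W


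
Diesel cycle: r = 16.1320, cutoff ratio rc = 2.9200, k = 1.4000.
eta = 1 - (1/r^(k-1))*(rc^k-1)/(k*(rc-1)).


r^(k-1) = 3.0414
rc^k = 4.4827
eta = 0.5740 = 57.4003%

57.4003%


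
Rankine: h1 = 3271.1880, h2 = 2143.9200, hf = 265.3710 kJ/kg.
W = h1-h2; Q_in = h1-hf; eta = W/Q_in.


W = 1127.2680 kJ/kg
Q_in = 3005.8170 kJ/kg
eta = 0.3750 = 37.5029%

eta = 37.5029%


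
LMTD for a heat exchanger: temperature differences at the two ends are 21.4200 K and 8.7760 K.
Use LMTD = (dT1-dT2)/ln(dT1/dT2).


dT1/dT2 = 2.4407
ln(dT1/dT2) = 0.8923
LMTD = 12.6440 / 0.8923 = 14.1701 K

14.1701 K


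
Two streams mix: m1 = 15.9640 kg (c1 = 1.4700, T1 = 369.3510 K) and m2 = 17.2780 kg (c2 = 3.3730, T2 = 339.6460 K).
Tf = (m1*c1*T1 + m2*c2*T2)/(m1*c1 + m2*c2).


num = 28461.7148
den = 81.7458
Tf = 348.1735 K

348.1735 K


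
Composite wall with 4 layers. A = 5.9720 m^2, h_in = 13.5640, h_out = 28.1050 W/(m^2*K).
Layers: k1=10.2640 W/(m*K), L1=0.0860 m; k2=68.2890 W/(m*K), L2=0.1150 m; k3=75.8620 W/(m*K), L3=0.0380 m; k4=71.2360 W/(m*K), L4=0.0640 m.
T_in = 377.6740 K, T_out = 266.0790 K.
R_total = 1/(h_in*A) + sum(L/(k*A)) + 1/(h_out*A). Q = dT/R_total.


R_conv_in = 1/(13.5640*5.9720) = 0.0123
R_1 = 0.0860/(10.2640*5.9720) = 0.0014
R_2 = 0.1150/(68.2890*5.9720) = 0.0003
R_3 = 0.0380/(75.8620*5.9720) = 8.3876e-05
R_4 = 0.0640/(71.2360*5.9720) = 0.0002
R_conv_out = 1/(28.1050*5.9720) = 0.0060
R_total = 0.0202 K/W
Q = 111.5950 / 0.0202 = 5518.4129 W

R_total = 0.0202 K/W, Q = 5518.4129 W


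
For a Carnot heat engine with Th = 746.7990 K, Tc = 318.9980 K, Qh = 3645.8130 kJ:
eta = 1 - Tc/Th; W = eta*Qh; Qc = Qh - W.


eta = 1 - 318.9980/746.7990 = 0.5728
W = 0.5728 * 3645.8130 = 2088.4903 kJ
Qc = 3645.8130 - 2088.4903 = 1557.3227 kJ

eta = 57.2846%, W = 2088.4903 kJ, Qc = 1557.3227 kJ


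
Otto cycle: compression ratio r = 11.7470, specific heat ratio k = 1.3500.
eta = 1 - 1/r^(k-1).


r^(k-1) = 2.3685
eta = 1 - 1/2.3685 = 0.5778 = 57.7793%

57.7793%


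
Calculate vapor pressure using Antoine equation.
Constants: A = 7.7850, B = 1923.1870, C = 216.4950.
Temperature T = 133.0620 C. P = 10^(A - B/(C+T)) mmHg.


C+T = 349.5570
B/(C+T) = 5.5018
log10(P) = 7.7850 - 5.5018 = 2.2832
P = 10^2.2832 = 191.9625 mmHg

191.9625 mmHg


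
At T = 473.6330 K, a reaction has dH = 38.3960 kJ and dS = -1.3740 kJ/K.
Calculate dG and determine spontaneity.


T*dS = 473.6330 * -1.3740 = -650.7717 kJ
dG = 38.3960 + 650.7717 = 689.1677 kJ (non-spontaneous)

dG = 689.1677 kJ, non-spontaneous


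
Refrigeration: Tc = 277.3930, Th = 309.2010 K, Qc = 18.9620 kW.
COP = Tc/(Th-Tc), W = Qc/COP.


COP = 277.3930 / 31.8080 = 8.7209
W = 18.9620 / 8.7209 = 2.1743 kW

COP = 8.7209, W = 2.1743 kW


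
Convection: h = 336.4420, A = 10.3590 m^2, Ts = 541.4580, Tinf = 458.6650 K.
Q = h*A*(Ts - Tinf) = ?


dT = 82.7930 K
Q = 336.4420 * 10.3590 * 82.7930 = 288550.3853 W

288550.3853 W


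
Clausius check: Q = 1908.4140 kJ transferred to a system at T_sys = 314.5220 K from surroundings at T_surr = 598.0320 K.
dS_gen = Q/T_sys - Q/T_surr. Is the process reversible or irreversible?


dS_sys = 1908.4140/314.5220 = 6.0677 kJ/K
dS_surr = -1908.4140/598.0320 = -3.1912 kJ/K
dS_gen = 6.0677 - 3.1912 = 2.8765 kJ/K (irreversible)

dS_gen = 2.8765 kJ/K, irreversible


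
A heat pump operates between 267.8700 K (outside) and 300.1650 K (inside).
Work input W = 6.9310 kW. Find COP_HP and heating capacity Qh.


COP = 300.1650 / 32.2950 = 9.2945
Qh = 9.2945 * 6.9310 = 64.4200 kW

COP = 9.2945, Qh = 64.4200 kW


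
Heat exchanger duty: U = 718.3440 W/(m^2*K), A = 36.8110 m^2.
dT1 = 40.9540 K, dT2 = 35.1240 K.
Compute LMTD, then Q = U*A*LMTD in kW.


LMTD = 37.9644 K
Q = 718.3440 * 36.8110 * 37.9644 = 1003891.7402 W = 1003.8917 kW

1003.8917 kW


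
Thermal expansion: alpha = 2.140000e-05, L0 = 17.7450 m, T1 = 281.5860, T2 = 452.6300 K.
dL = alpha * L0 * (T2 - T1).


dT = 171.0440 K
dL = 2.140000e-05 * 17.7450 * 171.0440 = 0.064953 m
L_final = 17.809953 m

dL = 0.064953 m


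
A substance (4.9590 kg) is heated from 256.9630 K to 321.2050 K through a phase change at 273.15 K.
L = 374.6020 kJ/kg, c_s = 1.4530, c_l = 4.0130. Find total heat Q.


Q1 (sensible, solid) = 4.9590 * 1.4530 * 16.1870 = 116.6342 kJ
Q2 (latent) = 4.9590 * 374.6020 = 1857.6513 kJ
Q3 (sensible, liquid) = 4.9590 * 4.0130 * 48.0550 = 956.3169 kJ
Q_total = 2930.6025 kJ

2930.6025 kJ


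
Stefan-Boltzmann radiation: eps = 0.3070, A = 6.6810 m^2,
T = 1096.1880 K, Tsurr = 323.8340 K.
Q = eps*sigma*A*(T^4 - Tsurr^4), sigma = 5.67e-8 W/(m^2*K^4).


T^4 = 1.4439e+12
Tsurr^4 = 1.0997e+10
Q = 0.3070 * 5.67e-8 * 6.6810 * 1.4329e+12 = 166641.3057 W

166641.3057 W


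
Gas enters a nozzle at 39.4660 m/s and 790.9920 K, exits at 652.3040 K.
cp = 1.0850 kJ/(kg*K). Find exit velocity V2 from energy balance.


dT = 138.6880 K
2*cp*1000*dT = 300952.9600
V1^2 = 1557.5652
V2 = sqrt(302510.5252) = 550.0096 m/s

550.0096 m/s


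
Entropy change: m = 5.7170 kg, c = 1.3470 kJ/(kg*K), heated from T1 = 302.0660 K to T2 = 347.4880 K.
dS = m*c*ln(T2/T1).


T2/T1 = 1.1504
ln(T2/T1) = 0.1401
dS = 5.7170 * 1.3470 * 0.1401 = 1.0788 kJ/K

1.0788 kJ/K


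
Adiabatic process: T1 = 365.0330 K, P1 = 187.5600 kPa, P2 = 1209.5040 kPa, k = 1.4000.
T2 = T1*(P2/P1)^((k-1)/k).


(k-1)/k = 0.2857
(P2/P1)^exp = 1.7032
T2 = 365.0330 * 1.7032 = 621.7395 K

621.7395 K


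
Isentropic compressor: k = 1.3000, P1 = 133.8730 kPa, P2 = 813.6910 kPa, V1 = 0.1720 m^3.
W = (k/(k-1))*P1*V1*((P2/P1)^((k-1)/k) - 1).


(k-1)/k = 0.2308
(P2/P1)^exp = 1.5166
W = 4.3333 * 133.8730 * 0.1720 * (1.5166 - 1) = 51.5457 kJ

51.5457 kJ


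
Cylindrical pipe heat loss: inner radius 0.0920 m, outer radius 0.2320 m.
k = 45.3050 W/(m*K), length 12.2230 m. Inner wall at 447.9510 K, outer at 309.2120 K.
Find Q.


dT = 138.7390 K
ln(ro/ri) = 0.9249
Q = 2*pi*45.3050*12.2230*138.7390 / 0.9249 = 521896.8601 W

521896.8601 W


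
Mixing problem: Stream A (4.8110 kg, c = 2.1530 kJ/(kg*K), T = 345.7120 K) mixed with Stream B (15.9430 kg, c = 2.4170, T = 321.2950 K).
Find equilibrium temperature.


num = 15961.7693
den = 48.8923
Tf = 326.4679 K

326.4679 K


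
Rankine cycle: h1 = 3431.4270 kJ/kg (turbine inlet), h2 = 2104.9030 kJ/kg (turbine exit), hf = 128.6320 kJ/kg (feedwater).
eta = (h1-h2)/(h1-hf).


W = 1326.5240 kJ/kg
Q_in = 3302.7950 kJ/kg
eta = 0.4016 = 40.1637%

eta = 40.1637%


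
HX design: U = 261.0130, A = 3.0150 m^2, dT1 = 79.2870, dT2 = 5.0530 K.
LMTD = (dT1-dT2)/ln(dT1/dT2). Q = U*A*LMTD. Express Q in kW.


LMTD = 26.9639 K
Q = 261.0130 * 3.0150 * 26.9639 = 21219.3260 W = 21.2193 kW

21.2193 kW


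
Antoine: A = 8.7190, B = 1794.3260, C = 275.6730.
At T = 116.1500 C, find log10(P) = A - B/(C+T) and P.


C+T = 391.8230
B/(C+T) = 4.5794
log10(P) = 8.7190 - 4.5794 = 4.1396
P = 10^4.1396 = 13790.1821 mmHg

13790.1821 mmHg


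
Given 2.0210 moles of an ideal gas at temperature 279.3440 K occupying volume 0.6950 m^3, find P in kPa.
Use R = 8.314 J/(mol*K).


P = nRT/V = 2.0210 * 8.314 * 279.3440 / 0.6950
= 4693.7038 / 0.6950 = 6753.5307 Pa = 6.7535 kPa

6.7535 kPa


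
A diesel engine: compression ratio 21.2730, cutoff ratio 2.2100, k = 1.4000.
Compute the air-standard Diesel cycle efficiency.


r^(k-1) = 3.3973
rc^k = 3.0349
eta = 0.6464 = 64.6406%

64.6406%


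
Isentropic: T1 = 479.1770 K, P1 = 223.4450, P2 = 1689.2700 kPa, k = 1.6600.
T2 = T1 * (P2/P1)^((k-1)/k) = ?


(k-1)/k = 0.3976
(P2/P1)^exp = 2.2351
T2 = 479.1770 * 2.2351 = 1071.0023 K

1071.0023 K


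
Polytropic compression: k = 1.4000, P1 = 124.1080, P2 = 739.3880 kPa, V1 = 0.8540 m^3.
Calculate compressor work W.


(k-1)/k = 0.2857
(P2/P1)^exp = 1.6651
W = 3.5000 * 124.1080 * 0.8540 * (1.6651 - 1) = 246.7375 kJ

246.7375 kJ


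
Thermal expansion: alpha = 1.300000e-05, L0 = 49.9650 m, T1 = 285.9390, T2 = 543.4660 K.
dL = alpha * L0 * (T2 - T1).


dT = 257.5270 K
dL = 1.300000e-05 * 49.9650 * 257.5270 = 0.167275 m
L_final = 50.132275 m

dL = 0.167275 m


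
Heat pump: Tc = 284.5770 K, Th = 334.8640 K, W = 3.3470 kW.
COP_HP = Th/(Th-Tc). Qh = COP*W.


COP = 334.8640 / 50.2870 = 6.6591
Qh = 6.6591 * 3.3470 = 22.2879 kW

COP = 6.6591, Qh = 22.2879 kW


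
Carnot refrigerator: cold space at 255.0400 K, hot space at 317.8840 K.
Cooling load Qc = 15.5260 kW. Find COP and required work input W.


COP = 255.0400 / 62.8440 = 4.0583
W = 15.5260 / 4.0583 = 3.8257 kW

COP = 4.0583, W = 3.8257 kW


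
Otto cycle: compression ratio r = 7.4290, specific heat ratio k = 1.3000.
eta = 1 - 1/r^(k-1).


r^(k-1) = 1.8251
eta = 1 - 1/1.8251 = 0.4521 = 45.2075%

45.2075%


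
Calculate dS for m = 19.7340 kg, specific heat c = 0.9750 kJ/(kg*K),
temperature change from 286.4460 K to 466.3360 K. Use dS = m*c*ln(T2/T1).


T2/T1 = 1.6280
ln(T2/T1) = 0.4874
dS = 19.7340 * 0.9750 * 0.4874 = 9.3771 kJ/K

9.3771 kJ/K


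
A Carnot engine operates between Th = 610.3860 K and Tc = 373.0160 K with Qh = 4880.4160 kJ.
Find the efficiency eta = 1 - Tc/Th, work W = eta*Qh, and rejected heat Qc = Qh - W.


eta = 1 - 373.0160/610.3860 = 0.3889
W = 0.3889 * 4880.4160 = 1897.9209 kJ
Qc = 4880.4160 - 1897.9209 = 2982.4951 kJ

eta = 38.8885%, W = 1897.9209 kJ, Qc = 2982.4951 kJ


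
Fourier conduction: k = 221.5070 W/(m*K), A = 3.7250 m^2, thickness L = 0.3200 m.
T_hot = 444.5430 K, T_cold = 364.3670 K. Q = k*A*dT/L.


dT = 80.1760 K
Q = 221.5070 * 3.7250 * 80.1760 / 0.3200 = 206732.2062 W

206732.2062 W


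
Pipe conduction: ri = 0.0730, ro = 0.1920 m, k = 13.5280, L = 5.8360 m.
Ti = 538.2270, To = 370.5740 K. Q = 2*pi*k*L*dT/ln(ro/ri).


dT = 167.6530 K
ln(ro/ri) = 0.9670
Q = 2*pi*13.5280*5.8360*167.6530 / 0.9670 = 85999.8046 W

85999.8046 W


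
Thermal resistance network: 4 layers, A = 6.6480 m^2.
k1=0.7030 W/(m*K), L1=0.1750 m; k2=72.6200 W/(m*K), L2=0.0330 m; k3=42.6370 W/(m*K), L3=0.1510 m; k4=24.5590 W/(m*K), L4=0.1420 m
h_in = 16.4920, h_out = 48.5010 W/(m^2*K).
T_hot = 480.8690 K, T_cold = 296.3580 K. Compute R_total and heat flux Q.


R_conv_in = 1/(16.4920*6.6480) = 0.0091
R_1 = 0.1750/(0.7030*6.6480) = 0.0374
R_2 = 0.0330/(72.6200*6.6480) = 6.8354e-05
R_3 = 0.1510/(42.6370*6.6480) = 0.0005
R_4 = 0.1420/(24.5590*6.6480) = 0.0009
R_conv_out = 1/(48.5010*6.6480) = 0.0031
R_total = 0.0511 K/W
Q = 184.5110 / 0.0511 = 3608.1076 W

R_total = 0.0511 K/W, Q = 3608.1076 W


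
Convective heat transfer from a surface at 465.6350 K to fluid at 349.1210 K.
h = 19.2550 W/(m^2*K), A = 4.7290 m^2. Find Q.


dT = 116.5140 K
Q = 19.2550 * 4.7290 * 116.5140 = 10609.4031 W

10609.4031 W


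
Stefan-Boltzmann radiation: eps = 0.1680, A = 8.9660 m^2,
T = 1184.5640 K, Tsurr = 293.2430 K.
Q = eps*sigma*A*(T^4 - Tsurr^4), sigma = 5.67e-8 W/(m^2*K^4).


T^4 = 1.9689e+12
Tsurr^4 = 7.3945e+09
Q = 0.1680 * 5.67e-8 * 8.9660 * 1.9616e+12 = 167529.4253 W

167529.4253 W


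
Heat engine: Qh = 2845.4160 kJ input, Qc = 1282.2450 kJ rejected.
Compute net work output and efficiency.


W = 2845.4160 - 1282.2450 = 1563.1710 kJ
eta = 1563.1710 / 2845.4160 = 0.5494 = 54.9365%

W = 1563.1710 kJ, eta = 54.9365%


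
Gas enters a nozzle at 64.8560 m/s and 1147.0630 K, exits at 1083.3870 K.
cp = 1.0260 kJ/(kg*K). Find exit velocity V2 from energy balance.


dT = 63.6760 K
2*cp*1000*dT = 130663.1520
V1^2 = 4206.3007
V2 = sqrt(134869.4527) = 367.2458 m/s

367.2458 m/s


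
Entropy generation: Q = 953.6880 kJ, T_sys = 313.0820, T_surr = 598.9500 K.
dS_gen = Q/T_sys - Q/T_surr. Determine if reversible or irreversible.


dS_sys = 953.6880/313.0820 = 3.0461 kJ/K
dS_surr = -953.6880/598.9500 = -1.5923 kJ/K
dS_gen = 3.0461 - 1.5923 = 1.4539 kJ/K (irreversible)

dS_gen = 1.4539 kJ/K, irreversible


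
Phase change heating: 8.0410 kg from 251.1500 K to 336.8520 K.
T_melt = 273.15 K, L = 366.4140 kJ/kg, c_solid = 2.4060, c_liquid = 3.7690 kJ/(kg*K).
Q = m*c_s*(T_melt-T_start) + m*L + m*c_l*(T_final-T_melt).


Q1 (sensible, solid) = 8.0410 * 2.4060 * 22.0000 = 425.6262 kJ
Q2 (latent) = 8.0410 * 366.4140 = 2946.3350 kJ
Q3 (sensible, liquid) = 8.0410 * 3.7690 * 63.7020 = 1930.5865 kJ
Q_total = 5302.5477 kJ

5302.5477 kJ


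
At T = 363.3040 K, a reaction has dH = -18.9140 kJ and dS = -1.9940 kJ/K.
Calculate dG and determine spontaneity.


T*dS = 363.3040 * -1.9940 = -724.4282 kJ
dG = -18.9140 + 724.4282 = 705.5142 kJ (non-spontaneous)

dG = 705.5142 kJ, non-spontaneous


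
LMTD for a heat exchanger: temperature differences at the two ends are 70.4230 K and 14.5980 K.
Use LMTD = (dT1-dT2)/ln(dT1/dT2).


dT1/dT2 = 4.8242
ln(dT1/dT2) = 1.5736
LMTD = 55.8250 / 1.5736 = 35.4752 K

35.4752 K


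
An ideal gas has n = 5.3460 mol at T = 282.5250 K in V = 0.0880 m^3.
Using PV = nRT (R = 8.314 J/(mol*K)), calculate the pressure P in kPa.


P = nRT/V = 5.3460 * 8.314 * 282.5250 / 0.0880
= 12557.2881 / 0.0880 = 142696.4556 Pa = 142.6965 kPa

142.6965 kPa


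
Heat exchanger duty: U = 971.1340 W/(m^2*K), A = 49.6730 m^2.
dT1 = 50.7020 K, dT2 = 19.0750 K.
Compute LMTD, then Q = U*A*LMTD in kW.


LMTD = 32.3521 K
Q = 971.1340 * 49.6730 * 32.3521 = 1560638.1812 W = 1560.6382 kW

1560.6382 kW


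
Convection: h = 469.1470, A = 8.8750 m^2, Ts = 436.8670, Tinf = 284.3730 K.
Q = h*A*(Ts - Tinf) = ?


dT = 152.4940 K
Q = 469.1470 * 8.8750 * 152.4940 = 634936.1607 W

634936.1607 W


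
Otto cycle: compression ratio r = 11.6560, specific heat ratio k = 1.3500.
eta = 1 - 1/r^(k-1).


r^(k-1) = 2.3621
eta = 1 - 1/2.3621 = 0.5766 = 57.6642%

57.6642%


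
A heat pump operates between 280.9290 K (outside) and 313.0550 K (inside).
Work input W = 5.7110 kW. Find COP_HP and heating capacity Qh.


COP = 313.0550 / 32.1260 = 9.7446
Qh = 9.7446 * 5.7110 = 55.6514 kW

COP = 9.7446, Qh = 55.6514 kW


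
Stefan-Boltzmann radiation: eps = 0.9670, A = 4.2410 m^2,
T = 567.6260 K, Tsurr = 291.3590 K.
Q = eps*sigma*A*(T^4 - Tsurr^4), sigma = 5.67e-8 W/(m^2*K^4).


T^4 = 1.0381e+11
Tsurr^4 = 7.2063e+09
Q = 0.9670 * 5.67e-8 * 4.2410 * 9.6606e+10 = 22463.7434 W

22463.7434 W


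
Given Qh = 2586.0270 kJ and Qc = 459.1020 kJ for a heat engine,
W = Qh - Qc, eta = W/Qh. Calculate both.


W = 2586.0270 - 459.1020 = 2126.9250 kJ
eta = 2126.9250 / 2586.0270 = 0.8225 = 82.2468%

W = 2126.9250 kJ, eta = 82.2468%


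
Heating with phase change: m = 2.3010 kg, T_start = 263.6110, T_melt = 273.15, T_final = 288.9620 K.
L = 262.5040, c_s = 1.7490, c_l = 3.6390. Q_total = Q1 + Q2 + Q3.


Q1 (sensible, solid) = 2.3010 * 1.7490 * 9.5390 = 38.3892 kJ
Q2 (latent) = 2.3010 * 262.5040 = 604.0217 kJ
Q3 (sensible, liquid) = 2.3010 * 3.6390 * 15.8120 = 132.3992 kJ
Q_total = 774.8102 kJ

774.8102 kJ


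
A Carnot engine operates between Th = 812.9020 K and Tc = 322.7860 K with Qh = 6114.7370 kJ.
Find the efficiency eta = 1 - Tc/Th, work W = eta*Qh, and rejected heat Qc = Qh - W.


eta = 1 - 322.7860/812.9020 = 0.6029
W = 0.6029 * 6114.7370 = 3686.7057 kJ
Qc = 6114.7370 - 3686.7057 = 2428.0313 kJ

eta = 60.2921%, W = 3686.7057 kJ, Qc = 2428.0313 kJ


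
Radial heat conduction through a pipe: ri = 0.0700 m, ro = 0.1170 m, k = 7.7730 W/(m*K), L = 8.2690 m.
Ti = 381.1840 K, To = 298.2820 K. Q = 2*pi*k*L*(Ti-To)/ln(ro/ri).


dT = 82.9020 K
ln(ro/ri) = 0.5137
Q = 2*pi*7.7730*8.2690*82.9020 / 0.5137 = 65177.0927 W

65177.0927 W


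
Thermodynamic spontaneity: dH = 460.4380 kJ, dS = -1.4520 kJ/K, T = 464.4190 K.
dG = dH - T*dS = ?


T*dS = 464.4190 * -1.4520 = -674.3364 kJ
dG = 460.4380 + 674.3364 = 1134.7744 kJ (non-spontaneous)

dG = 1134.7744 kJ, non-spontaneous


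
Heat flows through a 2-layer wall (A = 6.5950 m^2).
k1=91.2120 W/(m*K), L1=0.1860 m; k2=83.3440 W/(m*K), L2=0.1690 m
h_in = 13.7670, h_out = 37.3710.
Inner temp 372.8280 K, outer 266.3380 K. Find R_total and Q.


R_conv_in = 1/(13.7670*6.5950) = 0.0110
R_1 = 0.1860/(91.2120*6.5950) = 0.0003
R_2 = 0.1690/(83.3440*6.5950) = 0.0003
R_conv_out = 1/(37.3710*6.5950) = 0.0041
R_total = 0.0157 K/W
Q = 106.4900 / 0.0157 = 6787.9404 W

R_total = 0.0157 K/W, Q = 6787.9404 W


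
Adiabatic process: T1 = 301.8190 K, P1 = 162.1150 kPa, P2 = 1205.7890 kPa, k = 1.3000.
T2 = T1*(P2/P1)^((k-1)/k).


(k-1)/k = 0.2308
(P2/P1)^exp = 1.5889
T2 = 301.8190 * 1.5889 = 479.5678 K

479.5678 K


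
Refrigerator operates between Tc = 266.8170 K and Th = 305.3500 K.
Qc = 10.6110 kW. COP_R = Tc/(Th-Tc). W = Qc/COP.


COP = 266.8170 / 38.5330 = 6.9244
W = 10.6110 / 6.9244 = 1.5324 kW

COP = 6.9244, W = 1.5324 kW


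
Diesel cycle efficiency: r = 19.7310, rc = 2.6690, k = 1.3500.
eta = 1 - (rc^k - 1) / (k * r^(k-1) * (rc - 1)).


r^(k-1) = 2.8399
rc^k = 3.7633
eta = 0.5681 = 56.8145%

56.8145%


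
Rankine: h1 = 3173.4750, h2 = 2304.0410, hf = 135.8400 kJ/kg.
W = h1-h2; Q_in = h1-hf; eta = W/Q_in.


W = 869.4340 kJ/kg
Q_in = 3037.6350 kJ/kg
eta = 0.2862 = 28.6221%

eta = 28.6221%


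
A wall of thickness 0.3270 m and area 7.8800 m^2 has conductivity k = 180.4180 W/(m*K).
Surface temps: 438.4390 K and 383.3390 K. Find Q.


dT = 55.1000 K
Q = 180.4180 * 7.8800 * 55.1000 / 0.3270 = 239557.5859 W

239557.5859 W


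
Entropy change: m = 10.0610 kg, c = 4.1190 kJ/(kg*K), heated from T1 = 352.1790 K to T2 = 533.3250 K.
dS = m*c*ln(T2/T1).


T2/T1 = 1.5144
ln(T2/T1) = 0.4150
dS = 10.0610 * 4.1190 * 0.4150 = 17.1978 kJ/K

17.1978 kJ/K


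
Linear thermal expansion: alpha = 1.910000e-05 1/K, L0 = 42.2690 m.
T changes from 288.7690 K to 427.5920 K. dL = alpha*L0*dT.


dT = 138.8230 K
dL = 1.910000e-05 * 42.2690 * 138.8230 = 0.112077 m
L_final = 42.381077 m

dL = 0.112077 m


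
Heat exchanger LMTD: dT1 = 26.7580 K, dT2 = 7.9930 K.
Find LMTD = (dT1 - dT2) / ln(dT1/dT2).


dT1/dT2 = 3.3477
ln(dT1/dT2) = 1.2083
LMTD = 18.7650 / 1.2083 = 15.5305 K

15.5305 K


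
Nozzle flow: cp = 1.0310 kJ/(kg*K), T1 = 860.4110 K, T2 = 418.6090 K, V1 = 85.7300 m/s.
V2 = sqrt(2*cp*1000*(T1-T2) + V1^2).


dT = 441.8020 K
2*cp*1000*dT = 910995.7240
V1^2 = 7349.6329
V2 = sqrt(918345.3569) = 958.3034 m/s

958.3034 m/s


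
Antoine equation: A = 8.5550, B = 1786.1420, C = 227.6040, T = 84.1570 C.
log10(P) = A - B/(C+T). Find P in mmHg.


C+T = 311.7610
B/(C+T) = 5.7292
log10(P) = 8.5550 - 5.7292 = 2.8258
P = 10^2.8258 = 669.5718 mmHg

669.5718 mmHg


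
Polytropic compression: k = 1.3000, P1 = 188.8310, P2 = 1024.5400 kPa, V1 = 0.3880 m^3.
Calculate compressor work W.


(k-1)/k = 0.2308
(P2/P1)^exp = 1.4774
W = 4.3333 * 188.8310 * 0.3880 * (1.4774 - 1) = 151.5597 kJ

151.5597 kJ


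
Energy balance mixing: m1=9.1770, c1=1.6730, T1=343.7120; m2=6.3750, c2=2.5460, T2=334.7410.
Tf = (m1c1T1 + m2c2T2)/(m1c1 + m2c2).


num = 10710.1494
den = 31.5839
Tf = 339.1019 K

339.1019 K


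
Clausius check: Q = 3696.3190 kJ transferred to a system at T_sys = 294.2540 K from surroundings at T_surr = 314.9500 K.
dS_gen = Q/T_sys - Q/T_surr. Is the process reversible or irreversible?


dS_sys = 3696.3190/294.2540 = 12.5617 kJ/K
dS_surr = -3696.3190/314.9500 = -11.7362 kJ/K
dS_gen = 12.5617 - 11.7362 = 0.8255 kJ/K (irreversible)

dS_gen = 0.8255 kJ/K, irreversible


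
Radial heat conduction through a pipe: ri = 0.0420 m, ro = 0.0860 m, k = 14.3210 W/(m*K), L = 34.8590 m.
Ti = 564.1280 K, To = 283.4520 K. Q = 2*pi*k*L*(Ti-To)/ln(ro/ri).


dT = 280.6760 K
ln(ro/ri) = 0.7167
Q = 2*pi*14.3210*34.8590*280.6760 / 0.7167 = 1228427.5227 W

1228427.5227 W


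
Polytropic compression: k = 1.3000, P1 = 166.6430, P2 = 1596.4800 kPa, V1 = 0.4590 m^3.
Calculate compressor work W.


(k-1)/k = 0.2308
(P2/P1)^exp = 1.6845
W = 4.3333 * 166.6430 * 0.4590 * (1.6845 - 1) = 226.8801 kJ

226.8801 kJ


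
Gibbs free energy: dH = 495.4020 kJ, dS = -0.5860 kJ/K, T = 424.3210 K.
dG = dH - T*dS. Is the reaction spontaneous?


T*dS = 424.3210 * -0.5860 = -248.6521 kJ
dG = 495.4020 + 248.6521 = 744.0541 kJ (non-spontaneous)

dG = 744.0541 kJ, non-spontaneous


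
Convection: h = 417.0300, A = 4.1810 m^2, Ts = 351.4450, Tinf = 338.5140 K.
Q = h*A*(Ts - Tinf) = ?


dT = 12.9310 K
Q = 417.0300 * 4.1810 * 12.9310 = 22546.5230 W

22546.5230 W


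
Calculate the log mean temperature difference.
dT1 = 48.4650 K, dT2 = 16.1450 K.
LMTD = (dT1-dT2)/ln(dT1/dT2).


dT1/dT2 = 3.0019
ln(dT1/dT2) = 1.0992
LMTD = 32.3200 / 1.0992 = 29.4024 K

29.4024 K


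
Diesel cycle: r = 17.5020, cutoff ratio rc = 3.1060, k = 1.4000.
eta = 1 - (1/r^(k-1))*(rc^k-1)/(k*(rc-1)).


r^(k-1) = 3.1422
rc^k = 4.8874
eta = 0.5804 = 58.0393%

58.0393%


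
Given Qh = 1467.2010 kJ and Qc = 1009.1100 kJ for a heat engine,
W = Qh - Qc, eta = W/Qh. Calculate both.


W = 1467.2010 - 1009.1100 = 458.0910 kJ
eta = 458.0910 / 1467.2010 = 0.3122 = 31.2221%

W = 458.0910 kJ, eta = 31.2221%


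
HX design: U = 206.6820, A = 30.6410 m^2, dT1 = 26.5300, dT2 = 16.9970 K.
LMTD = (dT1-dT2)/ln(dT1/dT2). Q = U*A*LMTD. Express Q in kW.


LMTD = 21.4110 K
Q = 206.6820 * 30.6410 * 21.4110 = 135594.3776 W = 135.5944 kW

135.5944 kW


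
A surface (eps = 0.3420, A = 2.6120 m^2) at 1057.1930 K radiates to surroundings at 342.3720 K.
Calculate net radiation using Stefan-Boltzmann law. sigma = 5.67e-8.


T^4 = 1.2492e+12
Tsurr^4 = 1.3740e+10
Q = 0.3420 * 5.67e-8 * 2.6120 * 1.2354e+12 = 62574.2902 W

62574.2902 W


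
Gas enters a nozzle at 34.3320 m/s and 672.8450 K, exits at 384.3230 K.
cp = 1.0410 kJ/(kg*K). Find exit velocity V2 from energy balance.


dT = 288.5220 K
2*cp*1000*dT = 600702.8040
V1^2 = 1178.6862
V2 = sqrt(601881.4902) = 775.8102 m/s

775.8102 m/s


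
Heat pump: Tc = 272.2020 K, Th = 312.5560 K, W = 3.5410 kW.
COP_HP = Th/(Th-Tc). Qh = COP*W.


COP = 312.5560 / 40.3540 = 7.7454
Qh = 7.7454 * 3.5410 = 27.4263 kW

COP = 7.7454, Qh = 27.4263 kW


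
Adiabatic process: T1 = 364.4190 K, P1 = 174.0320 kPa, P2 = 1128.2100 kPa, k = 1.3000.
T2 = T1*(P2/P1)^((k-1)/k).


(k-1)/k = 0.2308
(P2/P1)^exp = 1.5393
T2 = 364.4190 * 1.5393 = 560.9581 K

560.9581 K


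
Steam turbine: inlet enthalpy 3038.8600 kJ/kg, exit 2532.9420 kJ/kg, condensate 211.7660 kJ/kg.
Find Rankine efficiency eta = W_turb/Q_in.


W = 505.9180 kJ/kg
Q_in = 2827.0940 kJ/kg
eta = 0.1790 = 17.8953%

eta = 17.8953%


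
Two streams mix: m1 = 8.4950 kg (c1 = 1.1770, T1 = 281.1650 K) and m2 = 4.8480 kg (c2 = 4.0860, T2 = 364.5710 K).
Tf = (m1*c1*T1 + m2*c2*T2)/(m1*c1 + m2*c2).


num = 10033.0213
den = 29.8075
Tf = 336.5934 K

336.5934 K


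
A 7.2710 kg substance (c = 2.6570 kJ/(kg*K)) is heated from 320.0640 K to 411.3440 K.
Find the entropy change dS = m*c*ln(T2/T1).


T2/T1 = 1.2852
ln(T2/T1) = 0.2509
dS = 7.2710 * 2.6570 * 0.2509 = 4.8473 kJ/K

4.8473 kJ/K


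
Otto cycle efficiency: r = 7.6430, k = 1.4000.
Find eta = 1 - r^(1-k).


r^(k-1) = 2.2558
eta = 1 - 1/2.2558 = 0.5567 = 55.6703%

55.6703%


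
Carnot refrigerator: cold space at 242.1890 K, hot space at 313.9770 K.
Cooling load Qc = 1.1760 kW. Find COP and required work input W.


COP = 242.1890 / 71.7880 = 3.3737
W = 1.1760 / 3.3737 = 0.3486 kW

COP = 3.3737, W = 0.3486 kW


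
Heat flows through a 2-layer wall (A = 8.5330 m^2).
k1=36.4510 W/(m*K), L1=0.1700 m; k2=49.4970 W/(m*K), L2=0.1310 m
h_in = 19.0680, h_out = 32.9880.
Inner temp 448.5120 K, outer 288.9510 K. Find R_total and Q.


R_conv_in = 1/(19.0680*8.5330) = 0.0061
R_1 = 0.1700/(36.4510*8.5330) = 0.0005
R_2 = 0.1310/(49.4970*8.5330) = 0.0003
R_conv_out = 1/(32.9880*8.5330) = 0.0036
R_total = 0.0106 K/W
Q = 159.5610 / 0.0106 = 15116.6739 W

R_total = 0.0106 K/W, Q = 15116.6739 W


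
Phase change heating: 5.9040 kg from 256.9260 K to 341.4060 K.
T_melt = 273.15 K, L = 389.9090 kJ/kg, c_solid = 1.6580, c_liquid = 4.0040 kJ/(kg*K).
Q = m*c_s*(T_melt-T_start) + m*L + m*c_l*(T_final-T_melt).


Q1 (sensible, solid) = 5.9040 * 1.6580 * 16.2240 = 158.8140 kJ
Q2 (latent) = 5.9040 * 389.9090 = 2302.0227 kJ
Q3 (sensible, liquid) = 5.9040 * 4.0040 * 68.2560 = 1613.5456 kJ
Q_total = 4074.3824 kJ

4074.3824 kJ


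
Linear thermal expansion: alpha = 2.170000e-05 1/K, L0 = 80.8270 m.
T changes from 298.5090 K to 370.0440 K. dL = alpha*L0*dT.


dT = 71.5350 K
dL = 2.170000e-05 * 80.8270 * 71.5350 = 0.125469 m
L_final = 80.952469 m

dL = 0.125469 m


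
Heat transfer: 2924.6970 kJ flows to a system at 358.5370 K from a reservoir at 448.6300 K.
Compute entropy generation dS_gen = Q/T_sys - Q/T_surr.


dS_sys = 2924.6970/358.5370 = 8.1573 kJ/K
dS_surr = -2924.6970/448.6300 = -6.5192 kJ/K
dS_gen = 8.1573 - 6.5192 = 1.6381 kJ/K (irreversible)

dS_gen = 1.6381 kJ/K, irreversible


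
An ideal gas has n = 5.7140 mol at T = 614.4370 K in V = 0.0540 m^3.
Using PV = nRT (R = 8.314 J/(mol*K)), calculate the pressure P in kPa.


P = nRT/V = 5.7140 * 8.314 * 614.4370 / 0.0540
= 29189.5646 / 0.0540 = 540547.4917 Pa = 540.5475 kPa

540.5475 kPa


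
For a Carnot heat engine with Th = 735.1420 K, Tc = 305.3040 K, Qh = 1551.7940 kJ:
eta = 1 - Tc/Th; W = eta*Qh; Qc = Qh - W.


eta = 1 - 305.3040/735.1420 = 0.5847
W = 0.5847 * 1551.7940 = 907.3349 kJ
Qc = 1551.7940 - 907.3349 = 644.4591 kJ

eta = 58.4701%, W = 907.3349 kJ, Qc = 644.4591 kJ


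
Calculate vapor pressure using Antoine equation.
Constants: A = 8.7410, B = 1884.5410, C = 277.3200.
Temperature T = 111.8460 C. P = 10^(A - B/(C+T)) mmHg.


C+T = 389.1660
B/(C+T) = 4.8425
log10(P) = 8.7410 - 4.8425 = 3.8985
P = 10^3.8985 = 7915.6770 mmHg

7915.6770 mmHg


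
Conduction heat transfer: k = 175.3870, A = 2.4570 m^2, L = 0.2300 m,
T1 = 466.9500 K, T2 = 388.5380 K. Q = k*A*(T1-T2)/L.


dT = 78.4120 K
Q = 175.3870 * 2.4570 * 78.4120 / 0.2300 = 146911.9933 W

146911.9933 W


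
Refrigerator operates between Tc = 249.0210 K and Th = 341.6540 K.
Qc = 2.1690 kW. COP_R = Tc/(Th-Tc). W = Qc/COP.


COP = 249.0210 / 92.6330 = 2.6883
W = 2.1690 / 2.6883 = 0.8068 kW

COP = 2.6883, W = 0.8068 kW


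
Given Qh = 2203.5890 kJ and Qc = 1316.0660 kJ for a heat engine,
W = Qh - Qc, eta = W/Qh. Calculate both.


W = 2203.5890 - 1316.0660 = 887.5230 kJ
eta = 887.5230 / 2203.5890 = 0.4028 = 40.2762%

W = 887.5230 kJ, eta = 40.2762%
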